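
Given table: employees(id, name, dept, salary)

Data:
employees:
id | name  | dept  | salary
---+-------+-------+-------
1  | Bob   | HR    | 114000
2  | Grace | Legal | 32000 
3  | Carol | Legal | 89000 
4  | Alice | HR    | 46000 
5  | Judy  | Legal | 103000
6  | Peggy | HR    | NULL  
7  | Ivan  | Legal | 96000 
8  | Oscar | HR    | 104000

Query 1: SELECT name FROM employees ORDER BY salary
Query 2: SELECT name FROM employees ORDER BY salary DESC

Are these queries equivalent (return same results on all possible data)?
No, not equivalent

Query 1 returns: [('Peggy',), ('Grace',), ('Alice',), ('Carol',), ('Ivan',), ('Judy',), ('Oscar',), ('Bob',)]
Query 2 returns: [('Bob',), ('Oscar',), ('Judy',), ('Ivan',), ('Carol',), ('Alice',), ('Grace',), ('Peggy',)]

Reason: ASC vs DESC gives opposite ordering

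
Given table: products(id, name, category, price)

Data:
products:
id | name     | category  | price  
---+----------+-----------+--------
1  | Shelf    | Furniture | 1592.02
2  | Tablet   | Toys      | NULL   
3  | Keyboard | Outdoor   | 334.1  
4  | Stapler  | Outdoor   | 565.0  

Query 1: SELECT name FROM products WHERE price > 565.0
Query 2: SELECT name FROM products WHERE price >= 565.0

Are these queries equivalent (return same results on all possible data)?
No, not equivalent

Query 1 returns: [('Shelf',)]
Query 2 returns: [('Shelf',), ('Stapler',)]

Reason: > vs >= gives different results when price = 565.0 exists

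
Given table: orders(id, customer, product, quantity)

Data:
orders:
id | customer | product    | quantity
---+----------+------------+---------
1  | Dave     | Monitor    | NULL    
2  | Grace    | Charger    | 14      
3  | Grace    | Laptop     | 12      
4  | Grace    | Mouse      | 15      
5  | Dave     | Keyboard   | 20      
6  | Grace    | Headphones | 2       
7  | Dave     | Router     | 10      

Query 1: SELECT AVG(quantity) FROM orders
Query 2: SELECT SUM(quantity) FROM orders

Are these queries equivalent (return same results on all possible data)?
No, not equivalent

Query 1 returns: [(12.166666666666666,)]
Query 2 returns: [(73,)]

Reason: AVG vs SUM give different aggregate values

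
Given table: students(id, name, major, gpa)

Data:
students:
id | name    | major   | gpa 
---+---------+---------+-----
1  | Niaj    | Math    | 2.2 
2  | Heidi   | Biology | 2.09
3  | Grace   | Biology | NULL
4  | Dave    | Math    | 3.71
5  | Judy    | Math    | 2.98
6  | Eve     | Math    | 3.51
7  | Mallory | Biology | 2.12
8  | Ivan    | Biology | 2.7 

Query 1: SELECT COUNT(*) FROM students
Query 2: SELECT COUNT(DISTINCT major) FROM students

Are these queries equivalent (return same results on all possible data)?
No, not equivalent

Query 1 returns: [(8,)]
Query 2 returns: [(2,)]

Reason: COUNT(*) counts rows, COUNT(DISTINCT major) counts unique majors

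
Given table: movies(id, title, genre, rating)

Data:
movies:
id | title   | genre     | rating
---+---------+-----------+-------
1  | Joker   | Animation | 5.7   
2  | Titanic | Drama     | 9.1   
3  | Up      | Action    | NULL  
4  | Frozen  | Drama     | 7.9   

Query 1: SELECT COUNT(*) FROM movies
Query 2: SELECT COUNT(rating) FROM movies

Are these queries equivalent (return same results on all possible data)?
No, not equivalent

Query 1 returns: [(4,)]
Query 2 returns: [(3,)]

Reason: COUNT(*) includes NULLs, COUNT(column) excludes them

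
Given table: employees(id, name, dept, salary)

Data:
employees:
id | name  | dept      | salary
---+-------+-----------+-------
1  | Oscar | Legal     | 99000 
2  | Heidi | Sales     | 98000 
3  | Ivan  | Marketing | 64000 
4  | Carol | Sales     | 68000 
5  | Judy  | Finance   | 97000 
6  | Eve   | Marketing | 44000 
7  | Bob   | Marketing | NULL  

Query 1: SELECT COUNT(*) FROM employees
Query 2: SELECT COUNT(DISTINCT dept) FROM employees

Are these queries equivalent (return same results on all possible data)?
No, not equivalent

Query 1 returns: [(7,)]
Query 2 returns: [(4,)]

Reason: COUNT(*) counts rows, COUNT(DISTINCT dept) counts unique depts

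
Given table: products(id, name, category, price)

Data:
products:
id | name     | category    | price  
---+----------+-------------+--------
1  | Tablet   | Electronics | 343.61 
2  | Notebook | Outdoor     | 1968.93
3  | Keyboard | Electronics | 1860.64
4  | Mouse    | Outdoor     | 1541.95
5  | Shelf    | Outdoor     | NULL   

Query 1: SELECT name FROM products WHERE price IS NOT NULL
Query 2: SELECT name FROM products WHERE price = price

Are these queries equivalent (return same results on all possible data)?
Yes, equivalent

Both queries return: [('Keyboard',), ('Mouse',), ('Notebook',), ('Tablet',)]

Reason: IS NOT NULL vs self-equality (both exclude NULLs)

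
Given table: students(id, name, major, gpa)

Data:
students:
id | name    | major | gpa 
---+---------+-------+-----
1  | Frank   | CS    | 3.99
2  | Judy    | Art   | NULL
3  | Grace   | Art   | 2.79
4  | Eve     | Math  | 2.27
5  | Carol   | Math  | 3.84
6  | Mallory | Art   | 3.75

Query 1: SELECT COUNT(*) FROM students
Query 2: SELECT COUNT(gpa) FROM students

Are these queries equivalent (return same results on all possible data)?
No, not equivalent

Query 1 returns: [(6,)]
Query 2 returns: [(5,)]

Reason: COUNT(*) includes NULLs, COUNT(column) excludes them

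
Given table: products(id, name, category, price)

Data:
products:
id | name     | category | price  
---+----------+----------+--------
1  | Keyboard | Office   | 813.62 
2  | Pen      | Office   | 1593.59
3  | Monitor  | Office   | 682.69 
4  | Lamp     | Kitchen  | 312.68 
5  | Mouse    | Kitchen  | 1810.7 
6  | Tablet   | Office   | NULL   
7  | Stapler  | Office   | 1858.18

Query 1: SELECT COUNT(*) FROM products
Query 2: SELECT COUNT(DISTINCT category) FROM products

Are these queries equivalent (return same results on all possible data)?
No, not equivalent

Query 1 returns: [(7,)]
Query 2 returns: [(2,)]

Reason: COUNT(*) counts rows, COUNT(DISTINCT category) counts unique categorys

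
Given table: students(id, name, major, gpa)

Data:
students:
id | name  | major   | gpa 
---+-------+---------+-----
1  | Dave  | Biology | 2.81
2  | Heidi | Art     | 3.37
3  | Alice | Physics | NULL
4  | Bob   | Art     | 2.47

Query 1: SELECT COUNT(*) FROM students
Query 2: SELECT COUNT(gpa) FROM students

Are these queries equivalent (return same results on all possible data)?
No, not equivalent

Query 1 returns: [(4,)]
Query 2 returns: [(3,)]

Reason: COUNT(*) includes NULLs, COUNT(column) excludes them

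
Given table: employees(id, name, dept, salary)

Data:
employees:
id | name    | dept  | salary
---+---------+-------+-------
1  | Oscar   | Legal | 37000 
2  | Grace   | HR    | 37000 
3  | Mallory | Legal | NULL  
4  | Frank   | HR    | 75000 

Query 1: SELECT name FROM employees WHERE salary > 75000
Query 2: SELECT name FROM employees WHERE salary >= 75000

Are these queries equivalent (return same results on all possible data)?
No, not equivalent

Query 1 returns: []
Query 2 returns: [('Frank',)]

Reason: > vs >= gives different results when salary = 75000 exists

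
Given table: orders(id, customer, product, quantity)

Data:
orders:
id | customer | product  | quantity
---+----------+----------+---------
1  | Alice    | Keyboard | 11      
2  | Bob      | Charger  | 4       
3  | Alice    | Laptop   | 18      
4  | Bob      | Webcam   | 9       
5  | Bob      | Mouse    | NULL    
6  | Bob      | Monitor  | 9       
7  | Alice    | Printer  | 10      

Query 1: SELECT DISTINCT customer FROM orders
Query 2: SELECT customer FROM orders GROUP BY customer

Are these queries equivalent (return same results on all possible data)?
Yes, equivalent

Both queries return: [('Alice',), ('Bob',)]

Reason: Both get unique customers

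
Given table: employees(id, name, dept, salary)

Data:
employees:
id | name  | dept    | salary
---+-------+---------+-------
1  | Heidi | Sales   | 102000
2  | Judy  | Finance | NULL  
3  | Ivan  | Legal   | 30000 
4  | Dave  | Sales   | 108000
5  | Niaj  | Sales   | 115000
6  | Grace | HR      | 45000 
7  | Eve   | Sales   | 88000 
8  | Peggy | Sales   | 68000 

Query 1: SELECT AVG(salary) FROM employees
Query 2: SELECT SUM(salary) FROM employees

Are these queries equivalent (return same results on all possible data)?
No, not equivalent

Query 1 returns: [(79428.57142857143,)]
Query 2 returns: [(556000,)]

Reason: AVG vs SUM give different aggregate values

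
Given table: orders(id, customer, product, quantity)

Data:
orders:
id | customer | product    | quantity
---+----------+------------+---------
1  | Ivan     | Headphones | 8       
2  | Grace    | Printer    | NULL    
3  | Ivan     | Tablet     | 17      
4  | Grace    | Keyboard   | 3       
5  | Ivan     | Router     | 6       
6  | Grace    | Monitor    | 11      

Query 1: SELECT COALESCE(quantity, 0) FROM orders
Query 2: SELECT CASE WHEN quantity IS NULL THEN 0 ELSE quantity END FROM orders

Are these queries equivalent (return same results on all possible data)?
Yes, equivalent

Both queries return: [(0,), (3,), (6,), (8,), (11,), (17,)]

Reason: COALESCE vs CASE for NULL handling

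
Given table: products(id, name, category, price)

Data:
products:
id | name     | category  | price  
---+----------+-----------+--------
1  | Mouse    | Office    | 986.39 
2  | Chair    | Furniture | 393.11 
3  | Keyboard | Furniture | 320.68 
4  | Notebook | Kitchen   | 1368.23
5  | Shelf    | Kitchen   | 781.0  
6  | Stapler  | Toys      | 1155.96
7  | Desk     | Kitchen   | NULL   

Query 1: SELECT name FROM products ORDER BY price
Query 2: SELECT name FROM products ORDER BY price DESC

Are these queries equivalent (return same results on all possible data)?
No, not equivalent

Query 1 returns: [('Desk',), ('Keyboard',), ('Chair',), ('Shelf',), ('Mouse',), ('Stapler',), ('Notebook',)]
Query 2 returns: [('Notebook',), ('Stapler',), ('Mouse',), ('Shelf',), ('Chair',), ('Keyboard',), ('Desk',)]

Reason: ASC vs DESC gives opposite ordering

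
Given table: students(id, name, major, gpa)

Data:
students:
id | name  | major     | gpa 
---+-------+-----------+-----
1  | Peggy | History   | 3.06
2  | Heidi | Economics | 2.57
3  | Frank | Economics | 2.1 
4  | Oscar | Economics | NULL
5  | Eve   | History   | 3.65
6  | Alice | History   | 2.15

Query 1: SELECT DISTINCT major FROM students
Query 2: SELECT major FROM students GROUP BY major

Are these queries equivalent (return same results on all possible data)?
Yes, equivalent

Both queries return: [('Economics',), ('History',)]

Reason: Both get unique majors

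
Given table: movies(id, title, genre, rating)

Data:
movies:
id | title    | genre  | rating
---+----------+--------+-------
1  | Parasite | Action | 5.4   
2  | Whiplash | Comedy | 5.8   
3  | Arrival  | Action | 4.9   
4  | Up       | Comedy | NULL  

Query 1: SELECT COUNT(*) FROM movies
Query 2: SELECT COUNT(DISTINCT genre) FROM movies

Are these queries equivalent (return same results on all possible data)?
No, not equivalent

Query 1 returns: [(4,)]
Query 2 returns: [(2,)]

Reason: COUNT(*) counts rows, COUNT(DISTINCT genre) counts unique genres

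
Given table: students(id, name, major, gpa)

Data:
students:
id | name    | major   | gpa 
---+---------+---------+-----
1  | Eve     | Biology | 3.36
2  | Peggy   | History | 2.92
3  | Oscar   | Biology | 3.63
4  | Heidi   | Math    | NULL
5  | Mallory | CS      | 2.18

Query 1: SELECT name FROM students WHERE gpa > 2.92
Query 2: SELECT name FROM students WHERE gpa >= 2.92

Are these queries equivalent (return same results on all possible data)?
No, not equivalent

Query 1 returns: [('Eve',), ('Oscar',)]
Query 2 returns: [('Eve',), ('Peggy',), ('Oscar',)]

Reason: > vs >= gives different results when gpa = 2.92 exists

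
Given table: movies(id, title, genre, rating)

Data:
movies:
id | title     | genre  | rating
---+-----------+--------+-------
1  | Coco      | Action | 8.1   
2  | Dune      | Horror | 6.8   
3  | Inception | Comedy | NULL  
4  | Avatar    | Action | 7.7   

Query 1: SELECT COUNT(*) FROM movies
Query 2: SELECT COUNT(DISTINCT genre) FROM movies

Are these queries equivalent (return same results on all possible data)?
No, not equivalent

Query 1 returns: [(4,)]
Query 2 returns: [(3,)]

Reason: COUNT(*) counts rows, COUNT(DISTINCT genre) counts unique genres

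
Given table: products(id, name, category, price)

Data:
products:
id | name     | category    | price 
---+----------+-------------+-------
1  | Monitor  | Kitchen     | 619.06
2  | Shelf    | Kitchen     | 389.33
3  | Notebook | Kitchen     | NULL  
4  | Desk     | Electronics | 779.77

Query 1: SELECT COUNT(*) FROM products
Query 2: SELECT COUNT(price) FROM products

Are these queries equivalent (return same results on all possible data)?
No, not equivalent

Query 1 returns: [(4,)]
Query 2 returns: [(3,)]

Reason: COUNT(*) includes NULLs, COUNT(column) excludes them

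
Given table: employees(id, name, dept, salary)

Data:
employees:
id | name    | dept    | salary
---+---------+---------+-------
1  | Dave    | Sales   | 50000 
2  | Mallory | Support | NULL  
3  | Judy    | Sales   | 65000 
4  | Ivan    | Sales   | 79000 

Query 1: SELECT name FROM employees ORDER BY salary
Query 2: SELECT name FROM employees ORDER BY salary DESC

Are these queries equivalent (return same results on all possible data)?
No, not equivalent

Query 1 returns: [('Mallory',), ('Dave',), ('Judy',), ('Ivan',)]
Query 2 returns: [('Ivan',), ('Judy',), ('Dave',), ('Mallory',)]

Reason: ASC vs DESC gives opposite ordering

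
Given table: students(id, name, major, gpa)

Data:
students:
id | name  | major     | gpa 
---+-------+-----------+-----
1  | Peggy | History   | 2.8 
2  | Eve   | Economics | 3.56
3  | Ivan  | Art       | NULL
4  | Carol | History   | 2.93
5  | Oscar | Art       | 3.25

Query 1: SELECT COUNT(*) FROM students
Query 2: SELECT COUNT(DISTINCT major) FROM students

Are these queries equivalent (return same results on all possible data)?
No, not equivalent

Query 1 returns: [(5,)]
Query 2 returns: [(3,)]

Reason: COUNT(*) counts rows, COUNT(DISTINCT major) counts unique majors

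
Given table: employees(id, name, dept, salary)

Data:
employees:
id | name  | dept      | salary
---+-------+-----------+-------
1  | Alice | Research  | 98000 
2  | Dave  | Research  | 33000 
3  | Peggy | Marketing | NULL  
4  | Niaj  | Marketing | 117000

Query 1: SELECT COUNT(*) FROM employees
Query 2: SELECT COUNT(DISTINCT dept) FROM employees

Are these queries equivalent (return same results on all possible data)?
No, not equivalent

Query 1 returns: [(4,)]
Query 2 returns: [(2,)]

Reason: COUNT(*) counts rows, COUNT(DISTINCT dept) counts unique depts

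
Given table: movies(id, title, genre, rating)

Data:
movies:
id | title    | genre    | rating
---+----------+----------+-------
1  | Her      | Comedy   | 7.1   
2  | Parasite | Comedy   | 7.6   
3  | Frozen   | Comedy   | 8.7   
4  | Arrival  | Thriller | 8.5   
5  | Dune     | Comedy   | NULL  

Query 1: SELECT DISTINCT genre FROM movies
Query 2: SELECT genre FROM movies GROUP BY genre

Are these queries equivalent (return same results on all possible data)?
Yes, equivalent

Both queries return: [('Comedy',), ('Thriller',)]

Reason: Both get unique genres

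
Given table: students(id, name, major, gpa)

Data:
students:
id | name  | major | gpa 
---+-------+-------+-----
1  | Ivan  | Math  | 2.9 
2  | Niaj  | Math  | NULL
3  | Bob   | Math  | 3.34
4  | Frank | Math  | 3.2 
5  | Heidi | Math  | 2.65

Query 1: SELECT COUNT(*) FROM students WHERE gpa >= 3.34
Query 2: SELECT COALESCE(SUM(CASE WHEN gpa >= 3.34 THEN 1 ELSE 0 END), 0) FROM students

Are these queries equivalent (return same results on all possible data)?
Yes, equivalent

Both queries return: [(1,)]

Reason: COUNT with WHERE vs conditional SUM (COALESCE handles empty-table NULL)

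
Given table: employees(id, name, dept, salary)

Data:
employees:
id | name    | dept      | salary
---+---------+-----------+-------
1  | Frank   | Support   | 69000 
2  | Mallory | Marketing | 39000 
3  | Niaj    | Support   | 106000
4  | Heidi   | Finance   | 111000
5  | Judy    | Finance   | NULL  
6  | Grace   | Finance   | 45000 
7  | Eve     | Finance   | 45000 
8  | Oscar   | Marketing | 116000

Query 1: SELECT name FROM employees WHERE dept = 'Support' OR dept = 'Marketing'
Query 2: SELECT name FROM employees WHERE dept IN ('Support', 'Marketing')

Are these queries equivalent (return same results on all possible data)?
Yes, equivalent

Both queries return: [('Frank',), ('Mallory',), ('Niaj',), ('Oscar',)]

Reason: OR vs IN are equivalent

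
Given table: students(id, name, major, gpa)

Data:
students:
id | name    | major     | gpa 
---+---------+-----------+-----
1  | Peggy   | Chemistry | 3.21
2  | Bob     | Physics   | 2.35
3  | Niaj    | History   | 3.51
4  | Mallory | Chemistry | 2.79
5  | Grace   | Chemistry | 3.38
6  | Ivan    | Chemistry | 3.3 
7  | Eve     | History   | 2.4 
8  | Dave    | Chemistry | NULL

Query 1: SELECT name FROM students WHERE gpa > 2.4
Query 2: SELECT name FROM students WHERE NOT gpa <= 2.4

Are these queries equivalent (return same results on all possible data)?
Yes, equivalent

Both queries return: [('Grace',), ('Ivan',), ('Mallory',), ('Niaj',), ('Peggy',)]

Reason: Both filter gpa > 2.4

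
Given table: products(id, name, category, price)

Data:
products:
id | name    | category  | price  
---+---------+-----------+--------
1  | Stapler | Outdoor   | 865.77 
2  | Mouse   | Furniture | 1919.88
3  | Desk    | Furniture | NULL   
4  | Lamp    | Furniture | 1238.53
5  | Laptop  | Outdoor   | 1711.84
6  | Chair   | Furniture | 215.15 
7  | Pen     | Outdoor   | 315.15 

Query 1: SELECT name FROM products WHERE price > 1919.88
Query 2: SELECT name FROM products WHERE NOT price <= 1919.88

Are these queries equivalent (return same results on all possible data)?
Yes, equivalent

Both queries return: []

Reason: Both filter price > 1919.88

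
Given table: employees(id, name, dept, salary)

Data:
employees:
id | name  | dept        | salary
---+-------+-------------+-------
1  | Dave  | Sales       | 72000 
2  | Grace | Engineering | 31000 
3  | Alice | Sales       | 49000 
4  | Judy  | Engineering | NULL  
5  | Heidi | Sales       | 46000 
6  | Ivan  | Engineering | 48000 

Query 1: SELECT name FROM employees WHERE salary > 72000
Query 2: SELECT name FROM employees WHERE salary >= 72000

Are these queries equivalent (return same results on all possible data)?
No, not equivalent

Query 1 returns: []
Query 2 returns: [('Dave',)]

Reason: > vs >= gives different results when salary = 72000 exists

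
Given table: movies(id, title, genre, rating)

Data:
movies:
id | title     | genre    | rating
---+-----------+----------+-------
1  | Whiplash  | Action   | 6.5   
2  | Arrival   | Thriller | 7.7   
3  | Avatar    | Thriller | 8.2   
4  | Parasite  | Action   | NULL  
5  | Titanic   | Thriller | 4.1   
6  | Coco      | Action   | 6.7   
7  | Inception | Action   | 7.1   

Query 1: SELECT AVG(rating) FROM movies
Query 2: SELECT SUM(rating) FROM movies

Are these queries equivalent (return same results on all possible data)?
No, not equivalent

Query 1 returns: [(6.716666666666666,)]
Query 2 returns: [(40.3,)]

Reason: AVG vs SUM give different aggregate values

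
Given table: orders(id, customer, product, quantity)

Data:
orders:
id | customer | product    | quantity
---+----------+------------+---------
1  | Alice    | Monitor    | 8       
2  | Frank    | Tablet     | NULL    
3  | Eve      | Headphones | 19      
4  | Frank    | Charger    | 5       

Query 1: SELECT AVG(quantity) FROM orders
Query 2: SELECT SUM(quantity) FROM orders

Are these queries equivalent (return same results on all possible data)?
No, not equivalent

Query 1 returns: [(10.666666666666666,)]
Query 2 returns: [(32,)]

Reason: AVG vs SUM give different aggregate values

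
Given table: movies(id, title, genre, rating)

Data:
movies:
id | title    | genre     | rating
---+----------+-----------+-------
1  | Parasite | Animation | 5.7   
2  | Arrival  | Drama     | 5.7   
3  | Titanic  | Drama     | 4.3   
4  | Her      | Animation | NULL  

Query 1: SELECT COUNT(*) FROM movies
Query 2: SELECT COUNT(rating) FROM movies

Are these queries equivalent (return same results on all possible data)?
No, not equivalent

Query 1 returns: [(4,)]
Query 2 returns: [(3,)]

Reason: COUNT(*) includes NULLs, COUNT(column) excludes them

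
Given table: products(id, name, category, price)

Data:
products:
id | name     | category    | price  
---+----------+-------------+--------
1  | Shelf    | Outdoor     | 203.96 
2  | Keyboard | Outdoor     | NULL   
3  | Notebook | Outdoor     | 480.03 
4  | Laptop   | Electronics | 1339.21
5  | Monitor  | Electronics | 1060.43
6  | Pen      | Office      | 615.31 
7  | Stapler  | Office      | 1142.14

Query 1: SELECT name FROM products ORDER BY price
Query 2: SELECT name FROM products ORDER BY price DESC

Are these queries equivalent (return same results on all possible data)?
No, not equivalent

Query 1 returns: [('Keyboard',), ('Shelf',), ('Notebook',), ('Pen',), ('Monitor',), ('Stapler',), ('Laptop',)]
Query 2 returns: [('Laptop',), ('Stapler',), ('Monitor',), ('Pen',), ('Notebook',), ('Shelf',), ('Keyboard',)]

Reason: ASC vs DESC gives opposite ordering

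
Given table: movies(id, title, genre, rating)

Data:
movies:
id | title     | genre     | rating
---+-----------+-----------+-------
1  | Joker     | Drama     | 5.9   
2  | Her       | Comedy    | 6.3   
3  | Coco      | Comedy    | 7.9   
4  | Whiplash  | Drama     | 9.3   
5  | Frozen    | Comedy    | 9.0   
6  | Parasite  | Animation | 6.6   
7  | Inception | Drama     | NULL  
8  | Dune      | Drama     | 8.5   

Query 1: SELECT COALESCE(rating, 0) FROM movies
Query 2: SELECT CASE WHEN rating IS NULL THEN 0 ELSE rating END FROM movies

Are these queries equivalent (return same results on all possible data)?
Yes, equivalent

Both queries return: [(0,), (5.9,), (6.3,), (6.6,), (7.9,), (8.5,), (9.0,), (9.3,)]

Reason: COALESCE vs CASE for NULL handling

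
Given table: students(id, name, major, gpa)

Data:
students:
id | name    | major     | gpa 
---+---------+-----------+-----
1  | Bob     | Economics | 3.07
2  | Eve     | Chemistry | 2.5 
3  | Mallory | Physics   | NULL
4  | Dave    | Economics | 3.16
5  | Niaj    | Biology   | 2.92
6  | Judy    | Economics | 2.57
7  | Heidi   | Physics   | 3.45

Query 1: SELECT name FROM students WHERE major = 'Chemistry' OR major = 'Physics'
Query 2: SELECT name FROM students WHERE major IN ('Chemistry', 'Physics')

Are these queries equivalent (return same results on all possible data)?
Yes, equivalent

Both queries return: [('Eve',), ('Heidi',), ('Mallory',)]

Reason: OR vs IN are equivalent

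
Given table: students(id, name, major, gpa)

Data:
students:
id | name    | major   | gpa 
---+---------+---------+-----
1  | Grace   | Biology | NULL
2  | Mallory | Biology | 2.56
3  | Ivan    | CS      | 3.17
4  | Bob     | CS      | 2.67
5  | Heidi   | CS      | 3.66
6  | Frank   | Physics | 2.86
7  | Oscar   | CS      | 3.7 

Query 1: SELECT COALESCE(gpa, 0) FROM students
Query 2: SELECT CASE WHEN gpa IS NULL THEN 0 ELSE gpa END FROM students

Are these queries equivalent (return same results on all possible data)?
Yes, equivalent

Both queries return: [(0,), (2.56,), (2.67,), (2.86,), (3.17,), (3.66,), (3.7,)]

Reason: COALESCE vs CASE for NULL handling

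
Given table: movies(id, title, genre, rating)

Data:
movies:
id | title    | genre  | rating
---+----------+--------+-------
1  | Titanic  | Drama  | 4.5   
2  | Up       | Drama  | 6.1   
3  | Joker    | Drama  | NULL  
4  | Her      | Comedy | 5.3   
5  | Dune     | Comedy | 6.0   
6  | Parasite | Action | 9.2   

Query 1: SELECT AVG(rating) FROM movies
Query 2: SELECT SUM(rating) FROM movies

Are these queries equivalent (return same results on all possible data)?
No, not equivalent

Query 1 returns: [(6.22,)]
Query 2 returns: [(31.099999999999998,)]

Reason: AVG vs SUM give different aggregate values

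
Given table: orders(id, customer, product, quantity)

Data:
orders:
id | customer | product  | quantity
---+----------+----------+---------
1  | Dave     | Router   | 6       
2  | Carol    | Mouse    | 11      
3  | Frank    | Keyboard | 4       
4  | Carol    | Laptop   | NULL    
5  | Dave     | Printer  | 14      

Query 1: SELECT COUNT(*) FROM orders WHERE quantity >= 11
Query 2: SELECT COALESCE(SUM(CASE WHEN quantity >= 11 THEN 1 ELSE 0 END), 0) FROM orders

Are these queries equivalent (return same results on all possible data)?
Yes, equivalent

Both queries return: [(2,)]

Reason: COUNT with WHERE vs conditional SUM (COALESCE handles empty-table NULL)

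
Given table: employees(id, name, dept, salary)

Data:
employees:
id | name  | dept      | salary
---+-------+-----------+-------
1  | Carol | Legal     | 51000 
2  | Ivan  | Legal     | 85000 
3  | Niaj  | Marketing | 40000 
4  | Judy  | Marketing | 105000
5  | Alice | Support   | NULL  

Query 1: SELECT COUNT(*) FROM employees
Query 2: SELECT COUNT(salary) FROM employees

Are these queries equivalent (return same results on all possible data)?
No, not equivalent

Query 1 returns: [(5,)]
Query 2 returns: [(4,)]

Reason: COUNT(*) includes NULLs, COUNT(column) excludes them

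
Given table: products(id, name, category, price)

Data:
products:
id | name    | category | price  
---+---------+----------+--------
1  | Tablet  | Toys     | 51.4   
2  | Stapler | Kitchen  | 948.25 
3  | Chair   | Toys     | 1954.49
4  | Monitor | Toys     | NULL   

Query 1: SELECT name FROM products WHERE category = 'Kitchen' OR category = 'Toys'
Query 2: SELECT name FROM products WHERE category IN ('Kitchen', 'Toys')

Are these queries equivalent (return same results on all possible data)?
Yes, equivalent

Both queries return: [('Chair',), ('Monitor',), ('Stapler',), ('Tablet',)]

Reason: OR vs IN are equivalent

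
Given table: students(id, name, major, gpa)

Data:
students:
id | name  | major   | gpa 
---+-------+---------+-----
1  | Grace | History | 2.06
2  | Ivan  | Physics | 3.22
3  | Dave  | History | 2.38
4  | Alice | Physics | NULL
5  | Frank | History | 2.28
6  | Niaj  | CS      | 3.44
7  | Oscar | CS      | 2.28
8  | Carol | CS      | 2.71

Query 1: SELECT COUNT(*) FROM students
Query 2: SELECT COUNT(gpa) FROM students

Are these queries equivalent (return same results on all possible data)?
No, not equivalent

Query 1 returns: [(8,)]
Query 2 returns: [(7,)]

Reason: COUNT(*) includes NULLs, COUNT(column) excludes them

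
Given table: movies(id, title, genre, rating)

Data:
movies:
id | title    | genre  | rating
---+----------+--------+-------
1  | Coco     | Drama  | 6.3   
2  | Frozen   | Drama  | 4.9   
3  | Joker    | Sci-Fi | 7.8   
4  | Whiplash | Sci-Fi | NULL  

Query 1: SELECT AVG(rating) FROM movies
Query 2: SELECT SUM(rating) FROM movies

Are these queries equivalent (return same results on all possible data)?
No, not equivalent

Query 1 returns: [(6.333333333333333,)]
Query 2 returns: [(19.0,)]

Reason: AVG vs SUM give different aggregate values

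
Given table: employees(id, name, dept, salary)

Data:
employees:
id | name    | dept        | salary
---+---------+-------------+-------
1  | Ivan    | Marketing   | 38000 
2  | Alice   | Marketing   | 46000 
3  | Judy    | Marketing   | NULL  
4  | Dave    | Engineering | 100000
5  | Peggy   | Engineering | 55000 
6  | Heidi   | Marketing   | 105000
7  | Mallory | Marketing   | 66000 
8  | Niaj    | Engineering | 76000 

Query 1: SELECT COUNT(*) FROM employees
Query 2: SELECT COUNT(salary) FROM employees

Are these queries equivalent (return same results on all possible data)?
No, not equivalent

Query 1 returns: [(8,)]
Query 2 returns: [(7,)]

Reason: COUNT(*) includes NULLs, COUNT(column) excludes them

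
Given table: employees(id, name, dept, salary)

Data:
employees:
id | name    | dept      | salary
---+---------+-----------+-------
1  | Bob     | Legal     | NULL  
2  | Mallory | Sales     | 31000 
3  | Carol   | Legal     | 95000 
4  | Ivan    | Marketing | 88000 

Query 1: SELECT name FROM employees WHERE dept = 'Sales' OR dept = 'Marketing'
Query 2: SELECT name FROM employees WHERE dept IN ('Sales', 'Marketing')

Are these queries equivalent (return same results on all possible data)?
Yes, equivalent

Both queries return: [('Ivan',), ('Mallory',)]

Reason: OR vs IN are equivalent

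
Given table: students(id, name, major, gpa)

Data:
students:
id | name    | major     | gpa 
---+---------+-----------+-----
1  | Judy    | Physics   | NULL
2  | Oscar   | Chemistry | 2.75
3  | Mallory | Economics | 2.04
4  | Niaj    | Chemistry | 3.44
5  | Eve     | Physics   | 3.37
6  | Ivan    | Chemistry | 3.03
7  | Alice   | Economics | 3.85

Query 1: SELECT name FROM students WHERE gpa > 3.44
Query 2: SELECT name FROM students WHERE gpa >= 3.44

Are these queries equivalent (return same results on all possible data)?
No, not equivalent

Query 1 returns: [('Alice',)]
Query 2 returns: [('Niaj',), ('Alice',)]

Reason: > vs >= gives different results when gpa = 3.44 exists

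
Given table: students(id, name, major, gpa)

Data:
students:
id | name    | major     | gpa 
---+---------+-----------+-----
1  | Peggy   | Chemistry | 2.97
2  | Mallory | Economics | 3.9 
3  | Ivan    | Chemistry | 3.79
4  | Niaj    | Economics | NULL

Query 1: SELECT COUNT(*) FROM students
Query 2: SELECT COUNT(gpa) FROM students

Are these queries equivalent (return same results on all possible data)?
No, not equivalent

Query 1 returns: [(4,)]
Query 2 returns: [(3,)]

Reason: COUNT(*) includes NULLs, COUNT(column) excludes them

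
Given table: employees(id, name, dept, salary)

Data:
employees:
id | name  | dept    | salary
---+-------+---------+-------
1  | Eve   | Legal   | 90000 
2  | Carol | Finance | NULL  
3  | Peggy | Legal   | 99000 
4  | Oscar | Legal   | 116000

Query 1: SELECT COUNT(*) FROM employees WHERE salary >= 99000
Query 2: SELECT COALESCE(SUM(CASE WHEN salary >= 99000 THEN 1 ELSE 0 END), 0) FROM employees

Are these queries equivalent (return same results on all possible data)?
Yes, equivalent

Both queries return: [(2,)]

Reason: COUNT with WHERE vs conditional SUM (COALESCE handles empty-table NULL)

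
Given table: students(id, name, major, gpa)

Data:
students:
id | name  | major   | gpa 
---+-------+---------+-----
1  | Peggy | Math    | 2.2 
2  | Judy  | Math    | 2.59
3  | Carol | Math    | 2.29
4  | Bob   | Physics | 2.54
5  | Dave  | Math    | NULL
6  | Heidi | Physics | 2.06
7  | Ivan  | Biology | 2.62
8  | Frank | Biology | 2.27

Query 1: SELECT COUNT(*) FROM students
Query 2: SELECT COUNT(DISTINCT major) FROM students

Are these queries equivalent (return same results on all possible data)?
No, not equivalent

Query 1 returns: [(8,)]
Query 2 returns: [(3,)]

Reason: COUNT(*) counts rows, COUNT(DISTINCT major) counts unique majors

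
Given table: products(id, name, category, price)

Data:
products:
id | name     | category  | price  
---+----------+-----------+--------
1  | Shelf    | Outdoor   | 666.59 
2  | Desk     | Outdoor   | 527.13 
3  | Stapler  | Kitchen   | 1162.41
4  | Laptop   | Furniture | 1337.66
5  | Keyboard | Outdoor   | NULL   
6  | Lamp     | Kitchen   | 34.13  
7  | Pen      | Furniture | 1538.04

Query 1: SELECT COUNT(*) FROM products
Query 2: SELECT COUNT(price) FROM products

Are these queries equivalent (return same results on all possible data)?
No, not equivalent

Query 1 returns: [(7,)]
Query 2 returns: [(6,)]

Reason: COUNT(*) includes NULLs, COUNT(column) excludes them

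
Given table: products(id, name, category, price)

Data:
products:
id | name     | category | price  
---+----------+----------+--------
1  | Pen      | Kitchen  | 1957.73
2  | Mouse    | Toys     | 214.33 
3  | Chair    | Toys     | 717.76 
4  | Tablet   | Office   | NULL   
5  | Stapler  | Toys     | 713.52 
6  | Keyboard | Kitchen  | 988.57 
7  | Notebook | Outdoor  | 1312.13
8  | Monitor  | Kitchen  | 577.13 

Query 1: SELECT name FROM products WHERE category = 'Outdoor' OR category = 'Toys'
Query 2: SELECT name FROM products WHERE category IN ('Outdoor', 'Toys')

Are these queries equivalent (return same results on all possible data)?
Yes, equivalent

Both queries return: [('Chair',), ('Mouse',), ('Notebook',), ('Stapler',)]

Reason: OR vs IN are equivalent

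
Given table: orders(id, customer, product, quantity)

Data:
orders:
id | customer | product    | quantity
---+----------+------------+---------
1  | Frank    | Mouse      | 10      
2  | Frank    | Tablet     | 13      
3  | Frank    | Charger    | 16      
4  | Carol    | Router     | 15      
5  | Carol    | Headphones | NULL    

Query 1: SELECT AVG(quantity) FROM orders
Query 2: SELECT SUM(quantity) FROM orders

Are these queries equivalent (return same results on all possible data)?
No, not equivalent

Query 1 returns: [(13.5,)]
Query 2 returns: [(54,)]

Reason: AVG vs SUM give different aggregate values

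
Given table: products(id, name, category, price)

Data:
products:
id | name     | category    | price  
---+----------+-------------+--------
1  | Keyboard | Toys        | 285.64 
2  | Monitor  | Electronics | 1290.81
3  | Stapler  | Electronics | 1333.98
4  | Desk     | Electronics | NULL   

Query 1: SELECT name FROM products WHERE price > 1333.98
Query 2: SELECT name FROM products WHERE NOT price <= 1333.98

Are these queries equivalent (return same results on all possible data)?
Yes, equivalent

Both queries return: []

Reason: Both filter price > 1333.98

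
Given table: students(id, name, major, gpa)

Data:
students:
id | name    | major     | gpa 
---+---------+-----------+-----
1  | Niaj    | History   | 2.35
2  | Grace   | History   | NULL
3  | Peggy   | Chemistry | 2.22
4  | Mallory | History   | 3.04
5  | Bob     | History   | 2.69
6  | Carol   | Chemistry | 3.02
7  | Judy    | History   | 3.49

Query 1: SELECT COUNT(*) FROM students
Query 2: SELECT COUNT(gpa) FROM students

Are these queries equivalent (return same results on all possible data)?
No, not equivalent

Query 1 returns: [(7,)]
Query 2 returns: [(6,)]

Reason: COUNT(*) includes NULLs, COUNT(column) excludes them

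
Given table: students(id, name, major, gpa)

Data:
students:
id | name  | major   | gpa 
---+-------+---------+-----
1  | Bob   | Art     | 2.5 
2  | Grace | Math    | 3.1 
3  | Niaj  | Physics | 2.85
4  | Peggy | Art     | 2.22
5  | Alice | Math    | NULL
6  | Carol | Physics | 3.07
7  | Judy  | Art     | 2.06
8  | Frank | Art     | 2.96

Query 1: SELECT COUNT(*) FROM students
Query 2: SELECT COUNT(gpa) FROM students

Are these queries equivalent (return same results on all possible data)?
No, not equivalent

Query 1 returns: [(8,)]
Query 2 returns: [(7,)]

Reason: COUNT(*) includes NULLs, COUNT(column) excludes them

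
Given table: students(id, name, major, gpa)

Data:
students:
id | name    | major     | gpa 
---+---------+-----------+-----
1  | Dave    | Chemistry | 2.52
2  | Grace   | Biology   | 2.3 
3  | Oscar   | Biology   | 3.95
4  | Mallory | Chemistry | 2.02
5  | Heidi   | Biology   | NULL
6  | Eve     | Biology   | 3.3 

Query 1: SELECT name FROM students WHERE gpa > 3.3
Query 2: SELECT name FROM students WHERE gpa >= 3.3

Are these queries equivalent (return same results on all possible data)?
No, not equivalent

Query 1 returns: [('Oscar',)]
Query 2 returns: [('Oscar',), ('Eve',)]

Reason: > vs >= gives different results when gpa = 3.3 exists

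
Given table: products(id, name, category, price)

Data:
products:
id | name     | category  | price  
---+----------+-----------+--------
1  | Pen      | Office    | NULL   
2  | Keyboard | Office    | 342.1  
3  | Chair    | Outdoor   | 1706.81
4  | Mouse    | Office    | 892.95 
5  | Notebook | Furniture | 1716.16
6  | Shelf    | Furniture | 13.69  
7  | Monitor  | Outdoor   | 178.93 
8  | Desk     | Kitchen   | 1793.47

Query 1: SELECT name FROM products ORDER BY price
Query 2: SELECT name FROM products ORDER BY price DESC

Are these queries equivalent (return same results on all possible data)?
No, not equivalent

Query 1 returns: [('Pen',), ('Shelf',), ('Monitor',), ('Keyboard',), ('Mouse',), ('Chair',), ('Notebook',), ('Desk',)]
Query 2 returns: [('Desk',), ('Notebook',), ('Chair',), ('Mouse',), ('Keyboard',), ('Monitor',), ('Shelf',), ('Pen',)]

Reason: ASC vs DESC gives opposite ordering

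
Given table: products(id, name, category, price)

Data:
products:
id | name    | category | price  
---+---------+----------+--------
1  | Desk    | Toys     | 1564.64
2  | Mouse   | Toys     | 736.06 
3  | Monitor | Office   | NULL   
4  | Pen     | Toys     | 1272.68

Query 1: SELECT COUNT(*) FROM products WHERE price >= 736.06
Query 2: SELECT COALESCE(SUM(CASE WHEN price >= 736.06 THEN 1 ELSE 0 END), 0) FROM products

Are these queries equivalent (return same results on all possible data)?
Yes, equivalent

Both queries return: [(3,)]

Reason: COUNT with WHERE vs conditional SUM (COALESCE handles empty-table NULL)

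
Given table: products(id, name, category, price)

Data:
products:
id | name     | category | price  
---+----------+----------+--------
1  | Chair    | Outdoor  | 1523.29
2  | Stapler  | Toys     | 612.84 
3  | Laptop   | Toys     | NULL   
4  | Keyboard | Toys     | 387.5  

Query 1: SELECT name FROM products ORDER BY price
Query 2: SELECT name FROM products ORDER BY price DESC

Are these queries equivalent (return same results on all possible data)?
No, not equivalent

Query 1 returns: [('Laptop',), ('Keyboard',), ('Stapler',), ('Chair',)]
Query 2 returns: [('Chair',), ('Stapler',), ('Keyboard',), ('Laptop',)]

Reason: ASC vs DESC gives opposite ordering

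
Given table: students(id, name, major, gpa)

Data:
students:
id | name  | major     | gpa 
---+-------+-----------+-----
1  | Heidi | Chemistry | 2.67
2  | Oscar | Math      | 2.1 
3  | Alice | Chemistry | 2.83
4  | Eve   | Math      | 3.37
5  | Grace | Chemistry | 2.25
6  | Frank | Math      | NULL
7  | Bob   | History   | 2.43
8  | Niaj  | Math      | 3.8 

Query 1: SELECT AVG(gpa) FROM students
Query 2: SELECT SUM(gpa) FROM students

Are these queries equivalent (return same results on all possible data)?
No, not equivalent

Query 1 returns: [(2.7785714285714285,)]
Query 2 returns: [(19.45,)]

Reason: AVG vs SUM give different aggregate values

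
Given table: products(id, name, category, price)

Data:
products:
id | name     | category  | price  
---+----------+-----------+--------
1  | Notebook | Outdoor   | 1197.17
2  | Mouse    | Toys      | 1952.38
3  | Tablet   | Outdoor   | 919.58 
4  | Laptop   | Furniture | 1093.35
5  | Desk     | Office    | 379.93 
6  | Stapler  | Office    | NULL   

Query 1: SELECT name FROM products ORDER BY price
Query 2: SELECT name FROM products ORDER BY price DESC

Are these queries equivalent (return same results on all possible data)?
No, not equivalent

Query 1 returns: [('Stapler',), ('Desk',), ('Tablet',), ('Laptop',), ('Notebook',), ('Mouse',)]
Query 2 returns: [('Mouse',), ('Notebook',), ('Laptop',), ('Tablet',), ('Desk',), ('Stapler',)]

Reason: ASC vs DESC gives opposite ordering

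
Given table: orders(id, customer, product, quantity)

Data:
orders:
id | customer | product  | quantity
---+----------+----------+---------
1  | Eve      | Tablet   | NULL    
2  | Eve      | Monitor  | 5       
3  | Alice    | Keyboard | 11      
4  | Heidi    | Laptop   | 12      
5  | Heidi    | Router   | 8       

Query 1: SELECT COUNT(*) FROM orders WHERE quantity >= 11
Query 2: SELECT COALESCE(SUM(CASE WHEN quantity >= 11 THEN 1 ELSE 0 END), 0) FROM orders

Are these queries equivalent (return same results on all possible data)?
Yes, equivalent

Both queries return: [(2,)]

Reason: COUNT with WHERE vs conditional SUM (COALESCE handles empty-table NULL)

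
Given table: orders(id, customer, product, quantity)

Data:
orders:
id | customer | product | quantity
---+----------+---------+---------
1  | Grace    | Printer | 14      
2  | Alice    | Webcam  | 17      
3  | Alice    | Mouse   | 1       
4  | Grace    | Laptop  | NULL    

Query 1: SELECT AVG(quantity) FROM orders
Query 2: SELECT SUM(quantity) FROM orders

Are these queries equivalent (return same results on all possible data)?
No, not equivalent

Query 1 returns: [(10.666666666666666,)]
Query 2 returns: [(32,)]

Reason: AVG vs SUM give different aggregate values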